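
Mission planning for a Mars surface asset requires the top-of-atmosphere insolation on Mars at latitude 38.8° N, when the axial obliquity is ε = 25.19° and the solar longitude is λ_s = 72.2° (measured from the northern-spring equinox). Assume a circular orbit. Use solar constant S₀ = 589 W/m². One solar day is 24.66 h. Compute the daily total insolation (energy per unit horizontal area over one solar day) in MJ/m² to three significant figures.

19.3 MJ/m²

Solar declination: sin δ = sin ε · sin λ_s = sin 25.19° × sin 72.2° = 0.40525, so δ = +23.907°.
cos H₀ = −tan(+38.8°) tan(+23.907°) = -0.3564, H₀ = 1.9352 rad.
Bracket: H₀ sin φ sin δ + cos φ cos δ sin H₀ = 1.9352×0.62660×0.40525 + 0.77934×0.91421×0.93433 = 0.491405 + 0.665692 = 1.157097.
Q̄ = (S₀/π) × [bracket] = (589/π) × 1.157097 = 216.94 W/m².
Daily total = Q̄ × 24.66 h × 3600 s/h = 216.94 × 24.66 × 3600 / 10⁶ = 19.26 MJ/m².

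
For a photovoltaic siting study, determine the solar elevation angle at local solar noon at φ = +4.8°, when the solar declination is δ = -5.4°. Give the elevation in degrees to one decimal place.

At local noon the hour angle is zero, so the zenith angle equals |φ − δ| = |+4.8° − (-5.400°)| = 10.200°.
Elevation = 90° − 10.200° = 79.8°.

79.8°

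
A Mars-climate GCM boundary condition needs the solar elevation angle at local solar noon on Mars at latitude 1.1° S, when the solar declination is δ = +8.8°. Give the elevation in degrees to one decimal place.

At local noon the hour angle is zero, so the zenith angle equals |ϕ − δ| = |-1.1° − (+8.800°)| = 9.900°.
Elevation = 90° − 9.900° = 80.1°.

80.1°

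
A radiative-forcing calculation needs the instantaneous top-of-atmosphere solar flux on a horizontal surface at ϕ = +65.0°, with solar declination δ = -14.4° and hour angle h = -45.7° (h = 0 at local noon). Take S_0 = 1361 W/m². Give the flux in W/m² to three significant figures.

cos θ_z = sin ϕ sin δ + cos ϕ cos δ cos h = -0.225390 + 0.285890 = 0.060500.
Flux = S_0 · cos θ_z = 1361 × 0.060500 = 82.34 W/m².

82.3 W/m²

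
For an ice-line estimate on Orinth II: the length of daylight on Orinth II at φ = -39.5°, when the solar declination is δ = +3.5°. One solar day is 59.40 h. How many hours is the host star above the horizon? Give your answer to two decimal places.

28.75 h

cos H₀ = −tan φ · tan δ = −tan(-39.5°) × tan(+3.500°) = 0.0504, so H₀ = 1.5204 rad = 87.11°.
Daylight = 2H₀/(2π) × 59.40 h = (1.5204/π) × 59.40 = 28.75 h.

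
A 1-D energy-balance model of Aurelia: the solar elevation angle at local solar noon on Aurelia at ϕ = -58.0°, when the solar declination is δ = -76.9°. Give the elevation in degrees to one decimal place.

71.1°

At local noon the hour angle is zero, so the zenith angle equals |ϕ − δ| = |-58.0° − (-76.900°)| = 18.900°.
Elevation = 90° − 18.900° = 71.1°.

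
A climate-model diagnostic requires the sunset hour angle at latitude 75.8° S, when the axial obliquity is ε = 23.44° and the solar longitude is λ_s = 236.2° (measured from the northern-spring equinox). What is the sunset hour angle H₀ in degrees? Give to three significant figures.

Solar declination: sin δ = sin ε · sin λ_s = sin 23.44° × sin 236.2° = -0.33056, so δ = -19.303°.
Sunrise equation: cos H₀ = −tan φ · tan δ = -1.3842 ≤ −1, so the Sun never sets (polar day) and H₀ = π.

H₀ = 180°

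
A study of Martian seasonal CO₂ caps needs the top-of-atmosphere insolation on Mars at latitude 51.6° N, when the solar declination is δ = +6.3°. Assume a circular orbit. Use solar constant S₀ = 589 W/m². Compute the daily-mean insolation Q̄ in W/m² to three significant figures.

Q̄ ≈ 142 W/m²

cos H₀ = −tan(+51.6°) tan(+6.300°) = -0.1393, H₀ = 1.7105 rad.
Bracket: H₀ sin φ sin δ + cos φ cos δ sin H₀ = 1.7105×0.78369×0.10973 + 0.62115×0.99396×0.99025 = 0.147093 + 0.611379 = 0.758472.
Q̄ = (S₀/π) × [bracket] = (589/π) × 0.758472 = 142.2 W/m².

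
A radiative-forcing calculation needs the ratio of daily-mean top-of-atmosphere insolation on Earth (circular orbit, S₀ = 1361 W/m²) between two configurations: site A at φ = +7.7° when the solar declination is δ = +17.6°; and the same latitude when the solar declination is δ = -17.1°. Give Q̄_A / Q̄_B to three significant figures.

— Configuration A (φ=+7.7°):
cos H₀ = −tan(+7.7°) tan(+17.600°) = -0.0429, H₀ = 1.6137 rad.
Bracket: H₀ sin φ sin δ + cos φ cos δ sin H₀ = 1.6137×0.13399×0.30237 + 0.99098×0.95319×0.99908 = 0.065378 + 0.943723 = 1.009101.
Q̄ = (S₀/π) × [bracket] = (1361/π) × 1.009101 = 437.16 W/m².
— Configuration B (φ=+7.7°):
cos H₀ = −tan(+7.7°) tan(-17.100°) = 0.0416, H₀ = 1.5292 rad.
Bracket: H₀ sin φ sin δ + cos φ cos δ sin H₀ = 1.5292×0.13399×-0.29404 + 0.99098×0.95579×0.99913 = -0.060248 + 0.946345 = 0.886097.
Q̄ = (S₀/π) × [bracket] = (1361/π) × 0.886097 = 383.87 W/m².
Ratio Q̄_A / Q̄_B = 437.16 / 383.87 = 1.139.

Q̄_A / Q̄_B ≈ 1.14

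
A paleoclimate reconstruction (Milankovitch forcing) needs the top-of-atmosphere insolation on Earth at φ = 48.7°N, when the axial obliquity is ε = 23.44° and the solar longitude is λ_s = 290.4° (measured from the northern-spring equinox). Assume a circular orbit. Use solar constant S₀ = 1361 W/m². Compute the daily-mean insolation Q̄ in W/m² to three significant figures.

Solar declination: sin δ = sin ε · sin λ_s = sin 23.44° × sin 290.4° = -0.37284, so δ = -21.891°.
cos H₀ = −tan(+48.7°) tan(-21.891°) = 0.4574, H₀ = 1.0958 rad.
Bracket: H₀ sin φ sin δ + cos φ cos δ sin H₀ = 1.0958×0.75126×-0.37284 + 0.66000×0.92790×0.88927 = -0.306933 + 0.544601 = 0.237668.
Q̄ = (S₀/π) × [bracket] = (1361/π) × 0.237668 = 103.0 W/m².

Q̄ ≈ 103 W/m²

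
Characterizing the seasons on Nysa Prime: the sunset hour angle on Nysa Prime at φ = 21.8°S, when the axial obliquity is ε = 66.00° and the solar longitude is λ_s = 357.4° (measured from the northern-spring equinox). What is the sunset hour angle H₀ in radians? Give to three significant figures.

Solar declination: sin δ = sin ε · sin λ_s = sin 66.00° × sin 357.4° = -0.04144, so δ = -2.375°.
cos H₀ = −tan φ · tan δ = −tan(-21.8°) × tan(-2.375°) = -0.0166, so H₀ = 1.5874 rad = 90.95°.

H₀ = 1.59 rad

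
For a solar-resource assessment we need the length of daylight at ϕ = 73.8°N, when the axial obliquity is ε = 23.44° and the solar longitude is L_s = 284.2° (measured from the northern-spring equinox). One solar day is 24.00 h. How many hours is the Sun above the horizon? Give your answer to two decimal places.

Solar declination: sin δ = sin ε · sin L_s = sin 23.44° × sin 284.2° = -0.38563, so δ = -22.683°.
cos h₀ = −tan ϕ · tan δ = 1.4386 ≥ 1, so the Sun never rises (polar night) and h₀ = 0.
Daylight = 2h₀/(2π) × 24.00 h = (0.0000/π) × 24.00 = 0.00 h.

0.00 h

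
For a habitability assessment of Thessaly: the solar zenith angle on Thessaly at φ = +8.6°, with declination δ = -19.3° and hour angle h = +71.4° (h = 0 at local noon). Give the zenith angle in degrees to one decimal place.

cos θ_z = sin φ sin δ + cos φ cos δ cos h = -0.049424 + 0.297649 = 0.248225.
θ_z = arccos(0.248225) = 75.6°.

θ_z = 75.6°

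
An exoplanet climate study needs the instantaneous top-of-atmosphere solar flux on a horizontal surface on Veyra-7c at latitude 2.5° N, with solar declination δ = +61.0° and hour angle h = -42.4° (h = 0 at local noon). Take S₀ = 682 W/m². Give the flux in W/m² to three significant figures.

270 W/m²

cos θ_z = sin φ sin δ + cos φ cos δ cos h = 0.038150 + 0.357670 = 0.395820.
Flux = S₀ · cos θ_z = 682 × 0.395820 = 269.9 W/m².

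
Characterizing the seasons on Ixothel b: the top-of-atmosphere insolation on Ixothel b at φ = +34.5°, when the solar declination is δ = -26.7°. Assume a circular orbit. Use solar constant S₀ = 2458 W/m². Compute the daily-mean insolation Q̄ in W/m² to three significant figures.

Q̄ ≈ 298 W/m²

cos H₀ = −tan(+34.5°) tan(-26.700°) = 0.3457, H₀ = 1.2178 rad.
Bracket: H₀ sin φ sin δ + cos φ cos δ sin H₀ = 1.2178×0.56641×-0.44932 + 0.82413×0.89337×0.93836 = -0.309929 + 0.690870 = 0.380941.
Q̄ = (S₀/π) × [bracket] = (2458/π) × 0.380941 = 298.1 W/m².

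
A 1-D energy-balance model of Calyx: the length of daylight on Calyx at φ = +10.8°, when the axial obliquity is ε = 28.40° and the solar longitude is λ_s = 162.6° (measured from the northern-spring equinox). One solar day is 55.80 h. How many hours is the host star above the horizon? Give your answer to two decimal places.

28.39 h

Solar declination: sin δ = sin ε · sin λ_s = sin 28.40° × sin 162.6° = 0.14223, so δ = +8.177°.
cos H₀ = −tan φ · tan δ = −tan(+10.8°) × tan(+8.177°) = -0.0274, so H₀ = 1.5982 rad = 91.57°.
Daylight = 2H₀/(2π) × 55.80 h = (1.5982/π) × 55.80 = 28.39 h.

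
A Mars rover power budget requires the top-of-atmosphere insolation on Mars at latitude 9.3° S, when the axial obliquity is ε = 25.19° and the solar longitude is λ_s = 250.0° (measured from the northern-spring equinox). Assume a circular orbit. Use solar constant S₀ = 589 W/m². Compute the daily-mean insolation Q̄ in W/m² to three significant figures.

Q̄ ≈ 189 W/m²

Solar declination: sin δ = sin ε · sin λ_s = sin 25.19° × sin 250.0° = -0.39995, so δ = -23.575°.
cos H₀ = −tan(-9.3°) tan(-23.575°) = -0.0715, H₀ = 1.6423 rad.
Bracket: H₀ sin φ sin δ + cos φ cos δ sin H₀ = 1.6423×-0.16160×-0.39995 + 0.98686×0.91654×0.99744 = 0.106145 + 0.902181 = 1.008326.
Q̄ = (S₀/π) × [bracket] = (589/π) × 1.008326 = 189.0 W/m².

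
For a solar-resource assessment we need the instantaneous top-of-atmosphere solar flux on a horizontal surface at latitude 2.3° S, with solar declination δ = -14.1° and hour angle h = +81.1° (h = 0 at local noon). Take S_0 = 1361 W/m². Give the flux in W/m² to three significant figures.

cos θ_z = sin ϕ sin δ + cos ϕ cos δ cos h = 0.009777 + 0.149928 = 0.159705.
Flux = S_0 · cos θ_z = 1361 × 0.159705 = 217.4 W/m².

217 W/m²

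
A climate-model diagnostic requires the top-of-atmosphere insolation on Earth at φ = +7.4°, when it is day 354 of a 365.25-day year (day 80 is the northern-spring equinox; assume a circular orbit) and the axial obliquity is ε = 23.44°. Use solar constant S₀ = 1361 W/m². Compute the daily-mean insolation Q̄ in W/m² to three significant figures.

Q̄ ≈ 360 W/m²

Solar longitude: λ_s = 360° × (354 − 80)/365.25 = 270.062°.
sin δ = sin 23.44° × sin 270.062° = -0.39779, so δ = -23.440°.
cos H₀ = −tan(+7.4°) tan(-23.440°) = 0.0563, H₀ = 1.5145 rad.
Bracket: H₀ sin φ sin δ + cos φ cos δ sin H₀ = 1.5145×0.12880×-0.39779 + 0.99167×0.91748×0.99841 = -0.077596 + 0.908391 = 0.830795.
Q̄ = (S₀/π) × [bracket] = (1361/π) × 0.830795 = 359.9 W/m².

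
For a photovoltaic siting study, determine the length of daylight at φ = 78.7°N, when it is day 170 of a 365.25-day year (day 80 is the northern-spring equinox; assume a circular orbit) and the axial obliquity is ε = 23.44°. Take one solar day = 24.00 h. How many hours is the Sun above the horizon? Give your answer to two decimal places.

Solar longitude: λ_s = 360° × (170 − 80)/365.25 = 88.706°.
sin δ = sin 23.44° × sin 88.706° = 0.39769, so δ = +23.434°.
Sunrise equation: cos H₀ = −tan φ · tan δ = -2.1691 ≤ −1, so the Sun never sets (polar day) and H₀ = π.
Daylight = 2H₀/(2π) × 24.00 h = (3.1416/π) × 24.00 = 24.00 h.

24.00 h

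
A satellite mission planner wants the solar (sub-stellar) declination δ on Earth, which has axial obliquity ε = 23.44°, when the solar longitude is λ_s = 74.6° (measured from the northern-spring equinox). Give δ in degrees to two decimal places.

δ = +22.55°

sin δ = sin ε · sin λ_s = sin 23.44° × sin 74.6° = 0.383506.
δ = arcsin(0.383506) = +22.55°.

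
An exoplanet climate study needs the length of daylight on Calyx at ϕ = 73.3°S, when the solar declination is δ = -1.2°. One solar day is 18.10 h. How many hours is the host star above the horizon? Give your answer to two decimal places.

cos h₀ = −tan ϕ · tan δ = −tan(-73.3°) × tan(-1.200°) = -0.0698, so h₀ = 1.6407 rad = 94.00°.
Daylight = 2h₀/(2π) × 18.10 h = (1.6407/π) × 18.10 = 9.45 h.

9.45 h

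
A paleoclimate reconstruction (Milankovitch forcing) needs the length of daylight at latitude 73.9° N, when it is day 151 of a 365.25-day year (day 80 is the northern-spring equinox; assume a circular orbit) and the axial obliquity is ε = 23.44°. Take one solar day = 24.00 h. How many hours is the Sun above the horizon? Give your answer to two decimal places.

24.00 h

Solar longitude: λ_s = 360° × (151 − 80)/365.25 = 69.979°.
sin δ = sin 23.44° × sin 69.979° = 0.37375, so δ = +21.947°.
Sunrise equation: cos H₀ = −tan φ · tan δ = -1.3961 ≤ −1, so the Sun never sets (polar day) and H₀ = π.
Daylight = 2H₀/(2π) × 24.00 h = (3.1416/π) × 24.00 = 24.00 h.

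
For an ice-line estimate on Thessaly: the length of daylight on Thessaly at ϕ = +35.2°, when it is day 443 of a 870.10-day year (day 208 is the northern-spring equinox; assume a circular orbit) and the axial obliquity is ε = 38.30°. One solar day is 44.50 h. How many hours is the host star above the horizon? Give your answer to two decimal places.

30.50 h

Solar longitude: L_s = 360° × (443 − 208)/870.10 = 97.230°.
sin δ = sin 38.30° × sin 97.230° = 0.61485, so δ = +37.941°.
cos h₀ = −tan ϕ · tan δ = −tan(+35.2°) × tan(+37.941°) = -0.5500, so h₀ = 2.1531 rad = 123.36°.
Daylight = 2h₀/(2π) × 44.50 h = (2.1531/π) × 44.50 = 30.50 h.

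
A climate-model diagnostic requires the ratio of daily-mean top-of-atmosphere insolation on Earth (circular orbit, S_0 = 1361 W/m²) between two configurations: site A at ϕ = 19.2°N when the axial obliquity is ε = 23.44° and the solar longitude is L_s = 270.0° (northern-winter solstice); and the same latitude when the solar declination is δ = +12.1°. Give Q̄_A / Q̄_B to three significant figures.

Q̄_A / Q̄_B ≈ 0.649

— Configuration A (ϕ=+19.2°):
Solar declination: sin δ = sin ε · sin L_s = sin 23.44° × sin 270.0° = -0.39779, so δ = -23.440°.
cos h₀ = −tan(+19.2°) tan(-23.440°) = 0.1510, h₀ = 1.4192 rad.
Bracket: h₀ sin ϕ sin δ + cos ϕ cos δ sin h₀ = 1.4192×0.32887×-0.39779 + 0.94438×0.91748×0.98854 = -0.185661 + 0.856520 = 0.670859.
Q̄ = (S_0/π) × [bracket] = (1361/π) × 0.670859 = 290.63 W/m².
— Configuration B (ϕ=+19.2°):
cos h₀ = −tan(+19.2°) tan(+12.100°) = -0.0747, h₀ = 1.6455 rad.
Bracket: h₀ sin ϕ sin δ + cos ϕ cos δ sin h₀ = 1.6455×0.32887×0.20962 + 0.94438×0.97778×0.99721 = 0.113437 + 0.920820 = 1.034257.
Q̄ = (S_0/π) × [bracket] = (1361/π) × 1.034257 = 448.06 W/m².
Ratio Q̄_A / Q̄_B = 290.63 / 448.06 = 0.6486.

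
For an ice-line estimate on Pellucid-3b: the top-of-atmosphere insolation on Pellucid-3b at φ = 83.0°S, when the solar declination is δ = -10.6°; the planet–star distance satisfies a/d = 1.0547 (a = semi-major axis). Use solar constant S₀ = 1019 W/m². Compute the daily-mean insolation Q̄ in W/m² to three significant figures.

Q̄ ≈ 207 W/m²

cos H₀ = −tan(-83.0°) tan(-10.600°) = -1.5242 ≤ −1 ⇒ polar day, H₀ = π.
Bracket: H₀ sin φ sin δ + cos φ cos δ sin H₀ = 3.1416×-0.99255×-0.18395 + 0.12187×0.98294×0.00000 = 0.573592 + 0.000000 = 0.573592.
Inverse-square distance factor (a/d)² = 1.0547² = 1.112392.
Q̄ = (S₀/π) × 1.112392 × [bracket] = (1019/π) × 1.112392 × 0.573592 = 207.0 W/m².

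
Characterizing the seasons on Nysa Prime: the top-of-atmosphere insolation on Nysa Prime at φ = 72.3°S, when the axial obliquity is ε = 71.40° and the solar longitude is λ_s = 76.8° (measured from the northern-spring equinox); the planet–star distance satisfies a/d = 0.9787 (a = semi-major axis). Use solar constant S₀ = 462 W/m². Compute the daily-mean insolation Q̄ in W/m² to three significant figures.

Solar declination: sin δ = sin ε · sin λ_s = sin 71.40° × sin 76.8° = 0.92273, so δ = +67.328°.
cos H₀ = −tan(-72.3°) tan(+67.328°) = 7.5010 ≥ 1 ⇒ polar night, H₀ = 0 and Q̄ = 0.
Inverse-square distance factor (a/d)² = 0.9787² = 0.957854.

Q̄ ≈ 0.00 W/m²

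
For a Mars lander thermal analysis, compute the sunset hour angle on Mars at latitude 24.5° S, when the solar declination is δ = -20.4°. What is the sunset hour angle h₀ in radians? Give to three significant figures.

cos h₀ = −tan ϕ · tan δ = −tan(-24.5°) × tan(-20.400°) = -0.1695, so h₀ = 1.7411 rad = 99.76°.

h₀ = 1.74 rad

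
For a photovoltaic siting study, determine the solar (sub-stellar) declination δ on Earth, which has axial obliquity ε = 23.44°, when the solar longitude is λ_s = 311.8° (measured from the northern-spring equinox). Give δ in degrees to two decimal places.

δ = -17.25°

sin δ = sin ε · sin λ_s = sin 23.44° × sin 311.8° = -0.296542.
δ = arcsin(-0.296542) = -17.25°.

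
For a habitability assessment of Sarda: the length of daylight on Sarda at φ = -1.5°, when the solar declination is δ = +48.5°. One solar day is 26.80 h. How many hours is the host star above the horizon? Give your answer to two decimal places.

cos H₀ = −tan φ · tan δ = −tan(-1.5°) × tan(+48.500°) = 0.0296, so H₀ = 1.5412 rad = 88.30°.
Daylight = 2H₀/(2π) × 26.80 h = (1.5412/π) × 26.80 = 13.15 h.

13.15 h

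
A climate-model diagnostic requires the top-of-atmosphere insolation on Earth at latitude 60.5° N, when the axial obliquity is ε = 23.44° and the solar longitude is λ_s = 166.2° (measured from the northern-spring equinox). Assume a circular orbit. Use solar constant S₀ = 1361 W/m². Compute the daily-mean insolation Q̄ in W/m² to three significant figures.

Solar declination: sin δ = sin ε · sin λ_s = sin 23.44° × sin 166.2° = 0.09489, so δ = +5.445°.
cos H₀ = −tan(+60.5°) tan(+5.445°) = -0.1685, H₀ = 1.7401 rad.
Bracket: H₀ sin φ sin δ + cos φ cos δ sin H₀ = 1.7401×0.87036×0.09489 + 0.49242×0.99549×0.98571 = 0.143712 + 0.483194 = 0.626906.
Q̄ = (S₀/π) × [bracket] = (1361/π) × 0.626906 = 271.6 W/m².

Q̄ ≈ 272 W/m²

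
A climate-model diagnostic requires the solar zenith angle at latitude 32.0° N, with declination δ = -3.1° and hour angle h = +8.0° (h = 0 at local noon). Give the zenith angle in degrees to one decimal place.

cos θ_z = sin φ sin δ + cos φ cos δ cos h = -0.028657 + 0.838566 = 0.809909.
θ_z = arccos(0.809909) = 35.9°.

θ_z = 35.9°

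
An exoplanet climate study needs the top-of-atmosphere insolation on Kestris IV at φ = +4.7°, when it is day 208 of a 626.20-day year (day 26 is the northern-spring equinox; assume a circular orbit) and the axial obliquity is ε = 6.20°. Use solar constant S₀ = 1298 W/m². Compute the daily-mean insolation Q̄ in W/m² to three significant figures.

Q̄ ≈ 415 W/m²

Solar longitude: λ_s = 360° × (208 − 26)/626.20 = 104.631°.
sin δ = sin 6.20° × sin 104.631° = 0.10450, so δ = +5.998°.
cos H₀ = −tan(+4.7°) tan(+5.998°) = -0.0086, H₀ = 1.5794 rad.
Bracket: H₀ sin φ sin δ + cos φ cos δ sin H₀ = 1.5794×0.08194×0.10450 + 0.99664×0.99453×0.99996 = 0.013524 + 0.991149 = 1.004673.
Q̄ = (S₀/π) × [bracket] = (1298/π) × 1.004673 = 415.1 W/m².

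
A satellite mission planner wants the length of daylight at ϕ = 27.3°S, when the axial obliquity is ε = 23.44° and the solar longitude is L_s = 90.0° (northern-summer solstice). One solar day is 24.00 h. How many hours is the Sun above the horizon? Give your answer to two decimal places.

Solar declination: sin δ = sin ε · sin L_s = sin 23.44° × sin 90.0° = 0.39779, so δ = +23.440°.
cos h₀ = −tan ϕ · tan δ = −tan(-27.3°) × tan(+23.440°) = 0.2238, so h₀ = 1.3451 rad = 77.07°.
Daylight = 2h₀/(2π) × 24.00 h = (1.3451/π) × 24.00 = 10.28 h.

10.28 h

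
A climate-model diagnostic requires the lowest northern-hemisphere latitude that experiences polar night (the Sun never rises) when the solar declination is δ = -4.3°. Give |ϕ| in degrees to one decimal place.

Polar night requires cos h₀ = −tan ϕ tan δ ≥ 1, i.e. tan ϕ tan δ ≤ −1.
The boundary is |tan ϕ| · |tan δ| = 1, so |ϕ| = 90° − |δ| = 90° − 4.3° = 85.7° in the northern hemisphere.

|ϕ| = 85.7°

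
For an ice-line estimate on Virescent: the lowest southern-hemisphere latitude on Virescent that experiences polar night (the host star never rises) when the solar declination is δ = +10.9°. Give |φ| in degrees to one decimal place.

|φ| = 79.1°

Polar night requires cos H₀ = −tan φ tan δ ≥ 1, i.e. tan φ tan δ ≤ −1.
The boundary is |tan φ| · |tan δ| = 1, so |φ| = 90° − |δ| = 90° − 10.9° = 79.1° in the southern hemisphere.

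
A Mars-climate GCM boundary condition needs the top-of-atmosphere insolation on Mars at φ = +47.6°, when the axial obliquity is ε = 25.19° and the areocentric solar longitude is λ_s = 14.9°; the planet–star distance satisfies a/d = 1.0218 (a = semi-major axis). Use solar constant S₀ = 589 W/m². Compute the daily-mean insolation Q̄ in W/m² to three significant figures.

Q̄ ≈ 157 W/m²

sin δ = sin 25.19° × sin 14.9° = 0.10944, so δ = +6.283°.
cos H₀ = −tan(+47.6°) tan(+6.283°) = -0.1206, H₀ = 1.6917 rad.
Bracket: H₀ sin φ sin δ + cos φ cos δ sin H₀ = 1.6917×0.73846×0.10944 + 0.67430×0.99399×0.99270 = 0.136718 + 0.665355 = 0.802073.
Inverse-square distance factor (a/d)² = 1.0218² = 1.044075.
Q̄ = (S₀/π) × 1.044075 × [bracket] = (589/π) × 1.044075 × 0.802073 = 157.0 W/m².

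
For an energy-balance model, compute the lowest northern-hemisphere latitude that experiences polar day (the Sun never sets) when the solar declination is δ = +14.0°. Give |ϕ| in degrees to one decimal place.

Polar day requires cos h₀ = −tan ϕ tan δ ≤ −1, i.e. tan ϕ tan δ ≥ 1.
The boundary is |tan ϕ| · |tan δ| = 1, so |ϕ| = 90° − |δ| = 90° − 14.0° = 76.0° in the northern hemisphere.

|ϕ| = 76.0°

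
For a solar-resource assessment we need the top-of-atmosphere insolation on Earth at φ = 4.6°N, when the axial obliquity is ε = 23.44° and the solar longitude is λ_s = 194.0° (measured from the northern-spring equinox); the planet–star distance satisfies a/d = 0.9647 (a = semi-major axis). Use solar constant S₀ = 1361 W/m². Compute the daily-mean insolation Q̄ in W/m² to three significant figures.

Solar declination: sin δ = sin ε · sin λ_s = sin 23.44° × sin 194.0° = -0.09623, so δ = -5.522°.
cos H₀ = −tan(+4.6°) tan(-5.522°) = 0.0078, H₀ = 1.5630 rad.
Bracket: H₀ sin φ sin δ + cos φ cos δ sin H₀ = 1.5630×0.08020×-0.09623 + 0.99678×0.99536×0.99997 = -0.012063 + 0.992125 = 0.980062.
Inverse-square distance factor (a/d)² = 0.9647² = 0.930646.
Q̄ = (S₀/π) × 0.930646 × [bracket] = (1361/π) × 0.930646 × 0.980062 = 395.1 W/m².

Q̄ ≈ 395 W/m²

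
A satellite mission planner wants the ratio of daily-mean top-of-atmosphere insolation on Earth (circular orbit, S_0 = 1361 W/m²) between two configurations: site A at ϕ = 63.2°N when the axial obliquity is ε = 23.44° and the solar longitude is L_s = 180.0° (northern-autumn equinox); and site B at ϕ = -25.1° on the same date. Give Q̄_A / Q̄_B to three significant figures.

Q̄_A / Q̄_B ≈ 0.498

— Configuration A (ϕ=+63.2°):
Solar declination: sin δ = sin ε · sin L_s = sin 23.44° × sin 180.0° = 0.00000, so δ = +0.000°.
cos h₀ = −tan(+63.2°) tan(+0.000°) = -0.0000, h₀ = 1.5708 rad.
Bracket: h₀ sin ϕ sin δ + cos ϕ cos δ sin h₀ = 1.5708×0.89259×0.00000 + 0.45088×1.00000×1.00000 = 0.000000 + 0.450880 = 0.450880.
Q̄ = (S_0/π) × [bracket] = (1361/π) × 0.450880 = 195.33 W/m².
— Configuration B (ϕ=-25.1°):
cos h₀ = −tan(-25.1°) tan(+0.000°) = 0.0000, h₀ = 1.5708 rad.
Bracket: h₀ sin ϕ sin δ + cos ϕ cos δ sin h₀ = 1.5708×-0.42420×0.00000 + 0.90557×1.00000×1.00000 = -0.000000 + 0.905570 = 0.905570.
Q̄ = (S_0/π) × [bracket] = (1361/π) × 0.905570 = 392.31 W/m².
Ratio Q̄_A / Q̄_B = 195.33 / 392.31 = 0.4979.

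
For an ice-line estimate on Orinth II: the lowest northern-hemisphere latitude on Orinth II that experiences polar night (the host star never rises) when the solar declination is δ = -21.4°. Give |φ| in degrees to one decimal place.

|φ| = 68.6°

Polar night requires cos H₀ = −tan φ tan δ ≥ 1, i.e. tan φ tan δ ≤ −1.
The boundary is |tan φ| · |tan δ| = 1, so |φ| = 90° − |δ| = 90° − 21.4° = 68.6° in the northern hemisphere.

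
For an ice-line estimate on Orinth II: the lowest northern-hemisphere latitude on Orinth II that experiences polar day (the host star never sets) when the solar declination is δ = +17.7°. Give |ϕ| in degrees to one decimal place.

|ϕ| = 72.3°

Polar day requires cos h₀ = −tan ϕ tan δ ≤ −1, i.e. tan ϕ tan δ ≥ 1.
The boundary is |tan ϕ| · |tan δ| = 1, so |ϕ| = 90° − |δ| = 90° − 17.7° = 72.3° in the northern hemisphere.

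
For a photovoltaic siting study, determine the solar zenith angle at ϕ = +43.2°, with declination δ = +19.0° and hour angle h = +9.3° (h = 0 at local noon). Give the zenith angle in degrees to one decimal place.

θ_z = 25.4°

cos θ_z = sin ϕ sin δ + cos ϕ cos δ cos h = 0.222867 + 0.680194 = 0.903061.
θ_z = arccos(0.903061) = 25.4°.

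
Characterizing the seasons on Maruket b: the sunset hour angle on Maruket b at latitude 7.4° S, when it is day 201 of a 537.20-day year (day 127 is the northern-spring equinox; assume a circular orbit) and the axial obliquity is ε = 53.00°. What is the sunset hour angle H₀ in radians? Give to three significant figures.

H₀ = 1.47 rad

Solar longitude: λ_s = 360° × (201 − 127)/537.20 = 49.590°.
sin δ = sin 53.00° × sin 49.590° = 0.60811, so δ = +37.453°.
cos H₀ = −tan φ · tan δ = −tan(-7.4°) × tan(+37.453°) = 0.0995, so H₀ = 1.4711 rad = 84.29°.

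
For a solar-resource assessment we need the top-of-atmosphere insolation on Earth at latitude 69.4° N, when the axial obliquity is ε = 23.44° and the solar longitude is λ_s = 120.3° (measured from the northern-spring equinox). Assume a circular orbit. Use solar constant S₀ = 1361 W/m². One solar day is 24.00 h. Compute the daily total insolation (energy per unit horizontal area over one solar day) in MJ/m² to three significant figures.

Solar declination: sin δ = sin ε · sin λ_s = sin 23.44° × sin 120.3° = 0.34345, so δ = +20.087°.
cos H₀ = −tan(+69.4°) tan(+20.087°) = -0.9729, H₀ = 2.9083 rad.
Bracket: H₀ sin φ sin δ + cos φ cos δ sin H₀ = 2.9083×0.93606×0.34345 + 0.35184×0.93917×0.23118 = 0.934989 + 0.076391 = 1.011380.
Q̄ = (S₀/π) × [bracket] = (1361/π) × 1.011380 = 438.15 W/m².
Daily total = Q̄ × 24.00 h × 3600 s/h = 438.15 × 24.00 × 3600 / 10⁶ = 37.86 MJ/m².

37.9 MJ/m²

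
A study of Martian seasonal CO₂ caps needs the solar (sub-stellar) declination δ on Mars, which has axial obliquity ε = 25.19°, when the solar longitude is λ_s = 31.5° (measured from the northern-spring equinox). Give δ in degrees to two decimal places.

sin δ = sin ε · sin λ_s = sin 25.19° × sin 31.5° = 0.222387.
δ = arcsin(0.222387) = +12.85°.

δ = +12.85°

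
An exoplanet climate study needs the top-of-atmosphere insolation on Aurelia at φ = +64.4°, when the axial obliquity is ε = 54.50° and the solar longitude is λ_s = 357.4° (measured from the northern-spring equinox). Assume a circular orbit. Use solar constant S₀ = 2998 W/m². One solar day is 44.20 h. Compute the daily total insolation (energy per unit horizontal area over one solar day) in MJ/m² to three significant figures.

Solar declination: sin δ = sin ε · sin λ_s = sin 54.50° × sin 357.4° = -0.03693, so δ = -2.116°.
cos H₀ = −tan(+64.4°) tan(-2.116°) = 0.0771, H₀ = 1.4936 rad.
Bracket: H₀ sin φ sin δ + cos φ cos δ sin H₀ = 1.4936×0.90183×-0.03693 + 0.43209×0.99932×0.99702 = -0.049744 + 0.430509 = 0.380765.
Q̄ = (S₀/π) × [bracket] = (2998/π) × 0.380765 = 363.36 W/m².
Daily total = Q̄ × 44.20 h × 3600 s/h = 363.36 × 44.20 × 3600 / 10⁶ = 57.82 MJ/m².

57.8 MJ/m²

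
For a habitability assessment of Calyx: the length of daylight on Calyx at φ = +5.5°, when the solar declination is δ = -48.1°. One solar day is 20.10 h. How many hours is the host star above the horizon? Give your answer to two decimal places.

cos H₀ = −tan φ · tan δ = −tan(+5.5°) × tan(-48.100°) = 0.1073, so H₀ = 1.4633 rad = 83.84°.
Daylight = 2H₀/(2π) × 20.10 h = (1.4633/π) × 20.10 = 9.36 h.

9.36 h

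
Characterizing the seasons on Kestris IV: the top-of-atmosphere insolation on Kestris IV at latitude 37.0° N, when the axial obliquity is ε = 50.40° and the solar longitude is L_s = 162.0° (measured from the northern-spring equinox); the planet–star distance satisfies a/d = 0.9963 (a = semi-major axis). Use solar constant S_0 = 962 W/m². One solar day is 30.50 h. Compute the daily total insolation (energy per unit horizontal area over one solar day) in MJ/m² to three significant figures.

Solar declination: sin δ = sin ε · sin L_s = sin 50.40° × sin 162.0° = 0.23810, so δ = +13.775°.
cos h₀ = −tan(+37.0°) tan(+13.775°) = -0.1847, h₀ = 1.7566 rad.
Bracket: h₀ sin ϕ sin δ + cos ϕ cos δ sin h₀ = 1.7566×0.60182×0.23810 + 0.79864×0.97124×0.98279 = 0.251709 + 0.762322 = 1.014031.
Inverse-square distance factor (a/d)² = 0.9963² = 0.992614.
Q̄ = (S_0/π) × 0.992614 × [bracket] = (962/π) × 0.992614 × 1.014031 = 308.22 W/m².
Daily total = Q̄ × 30.50 h × 3600 s/h = 308.22 × 30.50 × 3600 / 10⁶ = 33.84 MJ/m².

33.8 MJ/m²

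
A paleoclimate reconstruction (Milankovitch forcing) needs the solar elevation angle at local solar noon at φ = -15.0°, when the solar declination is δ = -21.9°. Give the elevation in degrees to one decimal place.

At local noon the hour angle is zero, so the zenith angle equals |φ − δ| = |-15.0° − (-21.900°)| = 6.900°.
Elevation = 90° − 6.900° = 83.1°.

83.1°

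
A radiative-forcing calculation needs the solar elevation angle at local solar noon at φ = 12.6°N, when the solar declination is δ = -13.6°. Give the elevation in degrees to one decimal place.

63.8°

At local noon the hour angle is zero, so the zenith angle equals |φ − δ| = |+12.6° − (-13.600°)| = 26.200°.
Elevation = 90° − 26.200° = 63.8°.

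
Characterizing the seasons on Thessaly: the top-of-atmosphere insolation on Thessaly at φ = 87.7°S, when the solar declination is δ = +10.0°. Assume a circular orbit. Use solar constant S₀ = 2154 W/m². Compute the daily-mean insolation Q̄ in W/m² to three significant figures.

Q̄ ≈ 0.00 W/m²

cos H₀ = −tan(-87.7°) tan(+10.000°) = 4.3902 ≥ 1 ⇒ polar night, H₀ = 0 and Q̄ = 0.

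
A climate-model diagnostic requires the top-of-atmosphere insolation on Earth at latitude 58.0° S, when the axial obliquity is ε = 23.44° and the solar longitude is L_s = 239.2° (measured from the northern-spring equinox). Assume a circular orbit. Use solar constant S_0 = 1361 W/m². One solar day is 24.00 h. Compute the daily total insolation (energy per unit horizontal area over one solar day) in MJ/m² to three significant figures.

Solar declination: sin δ = sin ε · sin L_s = sin 23.44° × sin 239.2° = -0.34168, so δ = -19.980°.
cos h₀ = −tan(-58.0°) tan(-19.980°) = -0.5818, h₀ = 2.1918 rad.
Bracket: h₀ sin ϕ sin δ + cos ϕ cos δ sin h₀ = 2.1918×-0.84805×-0.34168 + 0.52992×0.93981×0.81331 = 0.635100 + 0.405048 = 1.040148.
Q̄ = (S_0/π) × [bracket] = (1361/π) × 1.040148 = 450.61 W/m².
Daily total = Q̄ × 24.00 h × 3600 s/h = 450.61 × 24.00 × 3600 / 10⁶ = 38.93 MJ/m².

38.9 MJ/m²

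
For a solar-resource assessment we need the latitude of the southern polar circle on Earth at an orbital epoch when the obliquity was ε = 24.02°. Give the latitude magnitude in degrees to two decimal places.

65.98°

The polar circle is the lowest latitude that experiences at least one full rotation of continuous darkness at the northern-summer solstice; it lies at |ϕ| = 90° − ε = 90° − 24.02° = 65.98°.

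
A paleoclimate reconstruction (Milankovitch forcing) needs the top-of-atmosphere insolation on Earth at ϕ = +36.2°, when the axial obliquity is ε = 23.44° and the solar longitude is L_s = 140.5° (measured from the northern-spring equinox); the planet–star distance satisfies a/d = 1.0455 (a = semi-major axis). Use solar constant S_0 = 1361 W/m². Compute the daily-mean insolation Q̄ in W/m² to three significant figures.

Solar declination: sin δ = sin ε · sin L_s = sin 23.44° × sin 140.5° = 0.25302, so δ = +14.657°.
cos h₀ = −tan(+36.2°) tan(+14.657°) = -0.1914, h₀ = 1.7634 rad.
Bracket: h₀ sin ϕ sin δ + cos ϕ cos δ sin h₀ = 1.7634×0.59061×0.25302 + 0.80696×0.96746×0.98151 = 0.263516 + 0.766266 = 1.029782.
Inverse-square distance factor (a/d)² = 1.0455² = 1.093070.
Q̄ = (S_0/π) × 1.093070 × [bracket] = (1361/π) × 1.093070 × 1.029782 = 487.6 W/m².

Q̄ ≈ 488 W/m²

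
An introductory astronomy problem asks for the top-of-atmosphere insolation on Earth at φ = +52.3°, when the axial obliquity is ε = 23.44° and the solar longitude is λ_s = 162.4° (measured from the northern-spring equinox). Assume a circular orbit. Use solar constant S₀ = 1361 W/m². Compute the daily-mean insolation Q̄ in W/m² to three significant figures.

Q̄ ≈ 331 W/m²

Solar declination: sin δ = sin ε · sin λ_s = sin 23.44° × sin 162.4° = 0.12028, so δ = +6.908°.
cos H₀ = −tan(+52.3°) tan(+6.908°) = -0.1568, H₀ = 1.7282 rad.
Bracket: H₀ sin φ sin δ + cos φ cos δ sin H₀ = 1.7282×0.79122×0.12028 + 0.61153×0.99274×0.98764 = 0.164469 + 0.599587 = 0.764056.
Q̄ = (S₀/π) × [bracket] = (1361/π) × 0.764056 = 331.0 W/m².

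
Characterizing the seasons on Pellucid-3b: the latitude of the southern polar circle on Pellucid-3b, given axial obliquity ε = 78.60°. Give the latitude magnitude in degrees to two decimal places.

The polar circle is the lowest latitude that experiences at least one full rotation of continuous darkness at the northern-summer solstice; it lies at |φ| = 90° − ε = 90° − 78.60° = 11.40°.

11.40°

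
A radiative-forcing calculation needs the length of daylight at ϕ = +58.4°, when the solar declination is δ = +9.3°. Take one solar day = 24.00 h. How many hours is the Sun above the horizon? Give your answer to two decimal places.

cos h₀ = −tan ϕ · tan δ = −tan(+58.4°) × tan(+9.300°) = -0.2662, so h₀ = 1.8402 rad = 105.44°.
Daylight = 2h₀/(2π) × 24.00 h = (1.8402/π) × 24.00 = 14.06 h.

14.06 h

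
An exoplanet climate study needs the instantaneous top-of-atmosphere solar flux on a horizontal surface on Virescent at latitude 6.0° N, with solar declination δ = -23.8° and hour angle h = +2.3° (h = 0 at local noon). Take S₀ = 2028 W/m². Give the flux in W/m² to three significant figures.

1.76e+03 W/m²

cos θ_z = sin φ sin δ + cos φ cos δ cos h = -0.042182 + 0.909214 = 0.867032.
Flux = S₀ · cos θ_z = 2028 × 0.867032 = 1758 W/m².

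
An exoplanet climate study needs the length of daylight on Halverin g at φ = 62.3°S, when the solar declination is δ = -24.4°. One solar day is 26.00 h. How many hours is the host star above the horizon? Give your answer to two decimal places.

cos H₀ = −tan φ · tan δ = −tan(-62.3°) × tan(-24.400°) = -0.8640, so H₀ = 2.6140 rad = 149.77°.
Daylight = 2H₀/(2π) × 26.00 h = (2.6140/π) × 26.00 = 21.63 h.

21.63 h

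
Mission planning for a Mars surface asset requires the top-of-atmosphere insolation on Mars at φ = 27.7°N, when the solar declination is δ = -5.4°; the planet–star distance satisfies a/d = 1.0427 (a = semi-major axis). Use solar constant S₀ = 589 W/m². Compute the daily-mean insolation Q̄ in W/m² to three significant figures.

Q̄ ≈ 166 W/m²

cos H₀ = −tan(+27.7°) tan(-5.400°) = 0.0496, H₀ = 1.5211 rad.
Bracket: H₀ sin φ sin δ + cos φ cos δ sin H₀ = 1.5211×0.46484×-0.09411 + 0.88539×0.99556×0.99877 = -0.066542 + 0.880375 = 0.813833.
Inverse-square distance factor (a/d)² = 1.0427² = 1.087223.
Q̄ = (S₀/π) × 1.087223 × [bracket] = (589/π) × 1.087223 × 0.813833 = 165.9 W/m².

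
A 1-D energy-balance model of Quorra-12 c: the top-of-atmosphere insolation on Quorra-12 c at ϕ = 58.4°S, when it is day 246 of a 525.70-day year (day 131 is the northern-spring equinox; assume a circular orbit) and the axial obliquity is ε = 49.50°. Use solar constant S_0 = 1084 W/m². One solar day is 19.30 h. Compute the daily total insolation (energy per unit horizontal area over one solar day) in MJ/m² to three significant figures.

0.00 MJ/m²

Solar longitude: L_s = 360° × (246 − 131)/525.70 = 78.752°.
sin δ = sin 49.50° × sin 78.752° = 0.74580, so δ = +48.228°.
cos h₀ = −tan(-58.4°) tan(+48.228°) = 1.8198 ≥ 1 ⇒ polar night, h₀ = 0 and Q̄ = 0.
Daily total = Q̄ × 19.30 h × 3600 s/h = 0.00 MJ/m².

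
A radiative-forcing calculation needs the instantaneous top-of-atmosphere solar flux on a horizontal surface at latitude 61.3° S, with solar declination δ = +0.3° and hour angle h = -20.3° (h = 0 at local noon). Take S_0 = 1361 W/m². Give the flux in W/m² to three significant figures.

607 W/m²

cos θ_z = sin ϕ sin δ + cos ϕ cos δ cos h = -0.004593 + 0.450390 = 0.445797.
Flux = S_0 · cos θ_z = 1361 × 0.445797 = 606.7 W/m².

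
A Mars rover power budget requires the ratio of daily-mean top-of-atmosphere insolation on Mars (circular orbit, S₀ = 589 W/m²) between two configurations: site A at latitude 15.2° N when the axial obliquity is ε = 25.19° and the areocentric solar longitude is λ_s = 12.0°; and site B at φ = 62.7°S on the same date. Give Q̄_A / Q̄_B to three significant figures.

— Configuration A (φ=+15.2°):
sin δ = sin 25.19° × sin 12.0° = 0.08849, so δ = +5.077°.
cos H₀ = −tan(+15.2°) tan(+5.077°) = -0.0241, H₀ = 1.5949 rad.
Bracket: H₀ sin φ sin δ + cos φ cos δ sin H₀ = 1.5949×0.26219×0.08849 + 0.96502×0.99608×0.99971 = 0.037004 + 0.960958 = 0.997962.
Q̄ = (S₀/π) × [bracket] = (589/π) × 0.997962 = 187.10 W/m².
— Configuration B (φ=-62.7°):
cos H₀ = −tan(-62.7°) tan(+5.077°) = 0.1721, H₀ = 1.3978 rad.
Bracket: H₀ sin φ sin δ + cos φ cos δ sin H₀ = 1.3978×-0.88862×0.08849 + 0.45865×0.99608×0.98508 = -0.109915 + 0.450036 = 0.340121.
Q̄ = (S₀/π) × [bracket] = (589/π) × 0.340121 = 63.767 W/m².
Ratio Q̄_A / Q̄_B = 187.10 / 63.767 = 2.934.

Q̄_A / Q̄_B ≈ 2.93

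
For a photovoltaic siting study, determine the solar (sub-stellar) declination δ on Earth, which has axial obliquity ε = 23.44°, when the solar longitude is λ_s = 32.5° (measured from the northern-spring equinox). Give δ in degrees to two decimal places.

δ = +12.34°

sin δ = sin ε · sin λ_s = sin 23.44° × sin 32.5° = 0.213732.
δ = arcsin(0.213732) = +12.34°.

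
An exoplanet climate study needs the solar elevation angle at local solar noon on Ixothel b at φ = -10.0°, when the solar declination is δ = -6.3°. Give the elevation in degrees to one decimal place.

At local noon the hour angle is zero, so the zenith angle equals |φ − δ| = |-10.0° − (-6.300°)| = 3.700°.
Elevation = 90° − 3.700° = 86.3°.

86.3°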